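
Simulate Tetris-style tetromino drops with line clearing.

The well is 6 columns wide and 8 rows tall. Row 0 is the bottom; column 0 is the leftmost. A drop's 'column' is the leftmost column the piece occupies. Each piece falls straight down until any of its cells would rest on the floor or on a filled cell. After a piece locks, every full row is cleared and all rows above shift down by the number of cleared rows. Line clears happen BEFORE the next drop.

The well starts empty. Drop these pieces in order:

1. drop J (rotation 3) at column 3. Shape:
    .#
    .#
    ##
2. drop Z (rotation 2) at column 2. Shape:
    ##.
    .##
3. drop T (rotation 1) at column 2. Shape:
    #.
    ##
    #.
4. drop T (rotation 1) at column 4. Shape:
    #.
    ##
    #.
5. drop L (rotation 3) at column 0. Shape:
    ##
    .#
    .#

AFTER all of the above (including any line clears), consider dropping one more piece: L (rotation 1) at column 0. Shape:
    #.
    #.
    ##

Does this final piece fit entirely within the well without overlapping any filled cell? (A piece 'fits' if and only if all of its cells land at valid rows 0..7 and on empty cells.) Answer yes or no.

Answer: yes

Derivation:
Drop 1: J rot3 at col 3 lands with bottom-row=0; cleared 0 line(s) (total 0); column heights now [0 0 0 1 3 0], max=3
Drop 2: Z rot2 at col 2 lands with bottom-row=3; cleared 0 line(s) (total 0); column heights now [0 0 5 5 4 0], max=5
Drop 3: T rot1 at col 2 lands with bottom-row=5; cleared 0 line(s) (total 0); column heights now [0 0 8 7 4 0], max=8
Drop 4: T rot1 at col 4 lands with bottom-row=4; cleared 0 line(s) (total 0); column heights now [0 0 8 7 7 6], max=8
Drop 5: L rot3 at col 0 lands with bottom-row=0; cleared 0 line(s) (total 0); column heights now [3 3 8 7 7 6], max=8
Test piece L rot1 at col 0 (width 2): heights before test = [3 3 8 7 7 6]; fits = True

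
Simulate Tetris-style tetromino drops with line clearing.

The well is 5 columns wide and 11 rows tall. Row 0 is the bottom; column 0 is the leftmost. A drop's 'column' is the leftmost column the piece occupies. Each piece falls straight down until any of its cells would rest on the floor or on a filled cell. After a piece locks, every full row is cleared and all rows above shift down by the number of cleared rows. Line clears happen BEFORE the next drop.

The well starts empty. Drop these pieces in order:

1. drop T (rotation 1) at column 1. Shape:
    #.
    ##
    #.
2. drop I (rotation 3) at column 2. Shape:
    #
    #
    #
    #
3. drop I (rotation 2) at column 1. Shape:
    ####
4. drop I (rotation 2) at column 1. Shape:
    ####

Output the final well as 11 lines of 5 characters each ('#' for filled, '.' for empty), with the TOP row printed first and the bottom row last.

Drop 1: T rot1 at col 1 lands with bottom-row=0; cleared 0 line(s) (total 0); column heights now [0 3 2 0 0], max=3
Drop 2: I rot3 at col 2 lands with bottom-row=2; cleared 0 line(s) (total 0); column heights now [0 3 6 0 0], max=6
Drop 3: I rot2 at col 1 lands with bottom-row=6; cleared 0 line(s) (total 0); column heights now [0 7 7 7 7], max=7
Drop 4: I rot2 at col 1 lands with bottom-row=7; cleared 0 line(s) (total 0); column heights now [0 8 8 8 8], max=8

Answer: .....
.....
.....
.####
.####
..#..
..#..
..#..
.##..
.##..
.#...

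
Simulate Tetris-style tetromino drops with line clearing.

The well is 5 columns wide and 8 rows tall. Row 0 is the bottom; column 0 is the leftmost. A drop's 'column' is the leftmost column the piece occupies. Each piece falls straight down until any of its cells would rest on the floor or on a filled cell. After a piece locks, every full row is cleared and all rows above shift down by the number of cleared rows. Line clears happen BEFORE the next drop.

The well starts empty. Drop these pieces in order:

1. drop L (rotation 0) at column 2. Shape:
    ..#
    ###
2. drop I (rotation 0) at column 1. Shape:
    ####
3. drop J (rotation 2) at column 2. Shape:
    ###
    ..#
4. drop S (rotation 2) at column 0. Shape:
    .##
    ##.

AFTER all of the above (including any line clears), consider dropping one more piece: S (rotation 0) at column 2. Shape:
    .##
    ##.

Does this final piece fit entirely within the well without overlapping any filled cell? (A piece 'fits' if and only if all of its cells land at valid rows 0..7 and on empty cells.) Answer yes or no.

Answer: yes

Derivation:
Drop 1: L rot0 at col 2 lands with bottom-row=0; cleared 0 line(s) (total 0); column heights now [0 0 1 1 2], max=2
Drop 2: I rot0 at col 1 lands with bottom-row=2; cleared 0 line(s) (total 0); column heights now [0 3 3 3 3], max=3
Drop 3: J rot2 at col 2 lands with bottom-row=3; cleared 0 line(s) (total 0); column heights now [0 3 5 5 5], max=5
Drop 4: S rot2 at col 0 lands with bottom-row=4; cleared 1 line(s) (total 1); column heights now [0 5 5 3 4], max=5
Test piece S rot0 at col 2 (width 3): heights before test = [0 5 5 3 4]; fits = True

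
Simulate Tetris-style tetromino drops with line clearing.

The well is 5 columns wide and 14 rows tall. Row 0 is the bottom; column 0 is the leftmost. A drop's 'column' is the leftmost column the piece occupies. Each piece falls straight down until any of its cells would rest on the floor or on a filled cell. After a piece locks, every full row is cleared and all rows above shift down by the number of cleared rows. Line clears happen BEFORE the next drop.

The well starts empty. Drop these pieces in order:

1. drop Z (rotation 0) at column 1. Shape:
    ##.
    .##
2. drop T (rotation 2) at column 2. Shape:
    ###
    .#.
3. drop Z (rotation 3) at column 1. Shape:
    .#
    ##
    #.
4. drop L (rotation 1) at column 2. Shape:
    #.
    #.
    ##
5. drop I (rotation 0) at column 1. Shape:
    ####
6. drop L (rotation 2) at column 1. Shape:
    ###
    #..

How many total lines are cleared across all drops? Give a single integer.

Answer: 0

Derivation:
Drop 1: Z rot0 at col 1 lands with bottom-row=0; cleared 0 line(s) (total 0); column heights now [0 2 2 1 0], max=2
Drop 2: T rot2 at col 2 lands with bottom-row=1; cleared 0 line(s) (total 0); column heights now [0 2 3 3 3], max=3
Drop 3: Z rot3 at col 1 lands with bottom-row=2; cleared 0 line(s) (total 0); column heights now [0 4 5 3 3], max=5
Drop 4: L rot1 at col 2 lands with bottom-row=5; cleared 0 line(s) (total 0); column heights now [0 4 8 6 3], max=8
Drop 5: I rot0 at col 1 lands with bottom-row=8; cleared 0 line(s) (total 0); column heights now [0 9 9 9 9], max=9
Drop 6: L rot2 at col 1 lands with bottom-row=9; cleared 0 line(s) (total 0); column heights now [0 11 11 11 9], max=11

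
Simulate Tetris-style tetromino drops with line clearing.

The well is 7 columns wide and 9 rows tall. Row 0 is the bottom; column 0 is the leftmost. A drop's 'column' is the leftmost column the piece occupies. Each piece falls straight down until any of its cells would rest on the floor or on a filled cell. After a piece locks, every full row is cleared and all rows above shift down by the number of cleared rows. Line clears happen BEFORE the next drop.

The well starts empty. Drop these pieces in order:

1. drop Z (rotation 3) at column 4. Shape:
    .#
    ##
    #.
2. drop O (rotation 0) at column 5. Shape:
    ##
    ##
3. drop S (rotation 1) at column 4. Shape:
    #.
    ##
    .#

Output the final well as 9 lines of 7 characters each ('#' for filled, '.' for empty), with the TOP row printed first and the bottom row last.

Answer: .......
....#..
....##.
.....#.
.....##
.....##
.....#.
....##.
....#..

Derivation:
Drop 1: Z rot3 at col 4 lands with bottom-row=0; cleared 0 line(s) (total 0); column heights now [0 0 0 0 2 3 0], max=3
Drop 2: O rot0 at col 5 lands with bottom-row=3; cleared 0 line(s) (total 0); column heights now [0 0 0 0 2 5 5], max=5
Drop 3: S rot1 at col 4 lands with bottom-row=5; cleared 0 line(s) (total 0); column heights now [0 0 0 0 8 7 5], max=8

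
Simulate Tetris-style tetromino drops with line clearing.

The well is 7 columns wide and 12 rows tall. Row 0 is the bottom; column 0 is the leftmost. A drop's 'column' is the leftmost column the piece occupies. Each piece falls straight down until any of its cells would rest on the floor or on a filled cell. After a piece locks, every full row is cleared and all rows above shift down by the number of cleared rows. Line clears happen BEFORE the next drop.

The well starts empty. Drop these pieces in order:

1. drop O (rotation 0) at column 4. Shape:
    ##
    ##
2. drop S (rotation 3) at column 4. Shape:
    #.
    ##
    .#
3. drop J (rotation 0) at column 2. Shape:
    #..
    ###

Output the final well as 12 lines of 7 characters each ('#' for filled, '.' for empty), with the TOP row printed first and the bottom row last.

Answer: .......
.......
.......
.......
.......
..#....
..###..
....#..
....##.
.....#.
....##.
....##.

Derivation:
Drop 1: O rot0 at col 4 lands with bottom-row=0; cleared 0 line(s) (total 0); column heights now [0 0 0 0 2 2 0], max=2
Drop 2: S rot3 at col 4 lands with bottom-row=2; cleared 0 line(s) (total 0); column heights now [0 0 0 0 5 4 0], max=5
Drop 3: J rot0 at col 2 lands with bottom-row=5; cleared 0 line(s) (total 0); column heights now [0 0 7 6 6 4 0], max=7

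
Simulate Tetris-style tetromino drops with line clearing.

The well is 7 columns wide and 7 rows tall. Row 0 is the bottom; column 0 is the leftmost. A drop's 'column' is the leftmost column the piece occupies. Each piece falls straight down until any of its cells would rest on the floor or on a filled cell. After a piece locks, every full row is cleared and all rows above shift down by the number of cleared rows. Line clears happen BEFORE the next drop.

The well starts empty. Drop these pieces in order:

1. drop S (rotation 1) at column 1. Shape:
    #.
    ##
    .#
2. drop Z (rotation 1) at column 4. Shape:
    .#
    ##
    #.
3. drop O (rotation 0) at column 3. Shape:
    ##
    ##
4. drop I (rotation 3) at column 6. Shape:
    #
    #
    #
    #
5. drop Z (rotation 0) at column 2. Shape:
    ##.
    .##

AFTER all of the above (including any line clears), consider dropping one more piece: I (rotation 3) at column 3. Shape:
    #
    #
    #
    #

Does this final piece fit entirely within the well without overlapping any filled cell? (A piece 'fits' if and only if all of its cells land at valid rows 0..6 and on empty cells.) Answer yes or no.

Drop 1: S rot1 at col 1 lands with bottom-row=0; cleared 0 line(s) (total 0); column heights now [0 3 2 0 0 0 0], max=3
Drop 2: Z rot1 at col 4 lands with bottom-row=0; cleared 0 line(s) (total 0); column heights now [0 3 2 0 2 3 0], max=3
Drop 3: O rot0 at col 3 lands with bottom-row=2; cleared 0 line(s) (total 0); column heights now [0 3 2 4 4 3 0], max=4
Drop 4: I rot3 at col 6 lands with bottom-row=0; cleared 0 line(s) (total 0); column heights now [0 3 2 4 4 3 4], max=4
Drop 5: Z rot0 at col 2 lands with bottom-row=4; cleared 0 line(s) (total 0); column heights now [0 3 6 6 5 3 4], max=6
Test piece I rot3 at col 3 (width 1): heights before test = [0 3 6 6 5 3 4]; fits = False

Answer: no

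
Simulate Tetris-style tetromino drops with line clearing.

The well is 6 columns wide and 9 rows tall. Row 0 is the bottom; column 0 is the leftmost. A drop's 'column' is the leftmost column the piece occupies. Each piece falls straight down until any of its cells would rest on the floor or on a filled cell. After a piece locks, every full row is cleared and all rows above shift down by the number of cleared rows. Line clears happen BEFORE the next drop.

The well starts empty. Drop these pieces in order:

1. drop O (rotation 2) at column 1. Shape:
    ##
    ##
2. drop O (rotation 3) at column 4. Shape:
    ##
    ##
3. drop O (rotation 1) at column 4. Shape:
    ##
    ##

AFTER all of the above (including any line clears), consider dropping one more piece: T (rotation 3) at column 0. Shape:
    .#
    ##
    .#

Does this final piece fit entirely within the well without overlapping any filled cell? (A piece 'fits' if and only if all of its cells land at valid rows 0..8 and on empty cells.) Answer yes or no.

Drop 1: O rot2 at col 1 lands with bottom-row=0; cleared 0 line(s) (total 0); column heights now [0 2 2 0 0 0], max=2
Drop 2: O rot3 at col 4 lands with bottom-row=0; cleared 0 line(s) (total 0); column heights now [0 2 2 0 2 2], max=2
Drop 3: O rot1 at col 4 lands with bottom-row=2; cleared 0 line(s) (total 0); column heights now [0 2 2 0 4 4], max=4
Test piece T rot3 at col 0 (width 2): heights before test = [0 2 2 0 4 4]; fits = True

Answer: yes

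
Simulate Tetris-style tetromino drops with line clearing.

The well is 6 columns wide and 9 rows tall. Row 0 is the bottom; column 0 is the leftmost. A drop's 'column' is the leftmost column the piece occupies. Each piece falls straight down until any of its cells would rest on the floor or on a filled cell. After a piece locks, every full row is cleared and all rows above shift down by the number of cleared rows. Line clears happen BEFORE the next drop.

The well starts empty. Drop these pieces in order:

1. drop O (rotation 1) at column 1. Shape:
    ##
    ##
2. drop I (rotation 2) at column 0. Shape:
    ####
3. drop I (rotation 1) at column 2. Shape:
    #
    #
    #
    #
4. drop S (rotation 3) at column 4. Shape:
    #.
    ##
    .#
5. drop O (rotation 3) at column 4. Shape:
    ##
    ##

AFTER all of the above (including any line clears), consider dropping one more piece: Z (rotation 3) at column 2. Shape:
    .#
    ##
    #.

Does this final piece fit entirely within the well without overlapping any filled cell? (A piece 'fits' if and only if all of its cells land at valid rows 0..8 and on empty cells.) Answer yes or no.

Drop 1: O rot1 at col 1 lands with bottom-row=0; cleared 0 line(s) (total 0); column heights now [0 2 2 0 0 0], max=2
Drop 2: I rot2 at col 0 lands with bottom-row=2; cleared 0 line(s) (total 0); column heights now [3 3 3 3 0 0], max=3
Drop 3: I rot1 at col 2 lands with bottom-row=3; cleared 0 line(s) (total 0); column heights now [3 3 7 3 0 0], max=7
Drop 4: S rot3 at col 4 lands with bottom-row=0; cleared 0 line(s) (total 0); column heights now [3 3 7 3 3 2], max=7
Drop 5: O rot3 at col 4 lands with bottom-row=3; cleared 0 line(s) (total 0); column heights now [3 3 7 3 5 5], max=7
Test piece Z rot3 at col 2 (width 2): heights before test = [3 3 7 3 5 5]; fits = False

Answer: no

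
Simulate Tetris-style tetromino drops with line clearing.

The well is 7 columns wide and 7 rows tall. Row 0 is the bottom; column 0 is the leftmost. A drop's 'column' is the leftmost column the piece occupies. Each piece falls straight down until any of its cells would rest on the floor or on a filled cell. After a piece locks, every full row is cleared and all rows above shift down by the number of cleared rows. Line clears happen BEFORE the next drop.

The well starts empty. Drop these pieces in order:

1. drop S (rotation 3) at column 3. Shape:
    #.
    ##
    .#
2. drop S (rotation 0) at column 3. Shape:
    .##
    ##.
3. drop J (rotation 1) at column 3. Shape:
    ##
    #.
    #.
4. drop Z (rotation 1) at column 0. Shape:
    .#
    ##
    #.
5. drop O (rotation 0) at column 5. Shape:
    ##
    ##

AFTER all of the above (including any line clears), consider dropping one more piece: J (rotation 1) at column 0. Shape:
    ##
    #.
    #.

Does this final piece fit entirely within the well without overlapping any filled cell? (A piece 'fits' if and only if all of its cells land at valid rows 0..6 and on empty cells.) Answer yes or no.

Drop 1: S rot3 at col 3 lands with bottom-row=0; cleared 0 line(s) (total 0); column heights now [0 0 0 3 2 0 0], max=3
Drop 2: S rot0 at col 3 lands with bottom-row=3; cleared 0 line(s) (total 0); column heights now [0 0 0 4 5 5 0], max=5
Drop 3: J rot1 at col 3 lands with bottom-row=4; cleared 0 line(s) (total 0); column heights now [0 0 0 7 7 5 0], max=7
Drop 4: Z rot1 at col 0 lands with bottom-row=0; cleared 0 line(s) (total 0); column heights now [2 3 0 7 7 5 0], max=7
Drop 5: O rot0 at col 5 lands with bottom-row=5; cleared 0 line(s) (total 0); column heights now [2 3 0 7 7 7 7], max=7
Test piece J rot1 at col 0 (width 2): heights before test = [2 3 0 7 7 7 7]; fits = True

Answer: yes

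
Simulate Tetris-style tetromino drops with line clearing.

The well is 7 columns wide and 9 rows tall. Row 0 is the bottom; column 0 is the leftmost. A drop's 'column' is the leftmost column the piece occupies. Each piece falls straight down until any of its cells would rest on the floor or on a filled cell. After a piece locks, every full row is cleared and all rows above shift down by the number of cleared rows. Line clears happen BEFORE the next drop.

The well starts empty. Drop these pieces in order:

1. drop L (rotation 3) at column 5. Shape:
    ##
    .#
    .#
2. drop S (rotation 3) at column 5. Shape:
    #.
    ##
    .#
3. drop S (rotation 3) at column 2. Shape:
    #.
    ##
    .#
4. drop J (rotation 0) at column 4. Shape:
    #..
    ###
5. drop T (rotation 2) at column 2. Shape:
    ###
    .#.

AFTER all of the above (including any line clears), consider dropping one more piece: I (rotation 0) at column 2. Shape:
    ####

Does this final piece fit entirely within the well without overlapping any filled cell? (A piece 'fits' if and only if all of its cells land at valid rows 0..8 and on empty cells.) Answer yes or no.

Answer: no

Derivation:
Drop 1: L rot3 at col 5 lands with bottom-row=0; cleared 0 line(s) (total 0); column heights now [0 0 0 0 0 3 3], max=3
Drop 2: S rot3 at col 5 lands with bottom-row=3; cleared 0 line(s) (total 0); column heights now [0 0 0 0 0 6 5], max=6
Drop 3: S rot3 at col 2 lands with bottom-row=0; cleared 0 line(s) (total 0); column heights now [0 0 3 2 0 6 5], max=6
Drop 4: J rot0 at col 4 lands with bottom-row=6; cleared 0 line(s) (total 0); column heights now [0 0 3 2 8 7 7], max=8
Drop 5: T rot2 at col 2 lands with bottom-row=7; cleared 0 line(s) (total 0); column heights now [0 0 9 9 9 7 7], max=9
Test piece I rot0 at col 2 (width 4): heights before test = [0 0 9 9 9 7 7]; fits = False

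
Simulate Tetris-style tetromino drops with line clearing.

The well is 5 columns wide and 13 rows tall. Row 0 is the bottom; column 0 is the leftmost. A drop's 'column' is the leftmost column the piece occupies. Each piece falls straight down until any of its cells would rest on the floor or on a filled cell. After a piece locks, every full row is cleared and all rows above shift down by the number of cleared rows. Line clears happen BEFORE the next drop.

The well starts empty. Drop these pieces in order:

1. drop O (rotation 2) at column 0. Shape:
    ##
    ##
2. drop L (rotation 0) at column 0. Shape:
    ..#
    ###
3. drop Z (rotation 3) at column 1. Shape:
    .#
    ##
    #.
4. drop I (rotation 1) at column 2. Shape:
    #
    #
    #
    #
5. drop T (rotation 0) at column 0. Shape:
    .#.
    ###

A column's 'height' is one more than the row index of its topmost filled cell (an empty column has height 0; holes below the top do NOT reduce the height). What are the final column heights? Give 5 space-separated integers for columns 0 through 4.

Drop 1: O rot2 at col 0 lands with bottom-row=0; cleared 0 line(s) (total 0); column heights now [2 2 0 0 0], max=2
Drop 2: L rot0 at col 0 lands with bottom-row=2; cleared 0 line(s) (total 0); column heights now [3 3 4 0 0], max=4
Drop 3: Z rot3 at col 1 lands with bottom-row=3; cleared 0 line(s) (total 0); column heights now [3 5 6 0 0], max=6
Drop 4: I rot1 at col 2 lands with bottom-row=6; cleared 0 line(s) (total 0); column heights now [3 5 10 0 0], max=10
Drop 5: T rot0 at col 0 lands with bottom-row=10; cleared 0 line(s) (total 0); column heights now [11 12 11 0 0], max=12

Answer: 11 12 11 0 0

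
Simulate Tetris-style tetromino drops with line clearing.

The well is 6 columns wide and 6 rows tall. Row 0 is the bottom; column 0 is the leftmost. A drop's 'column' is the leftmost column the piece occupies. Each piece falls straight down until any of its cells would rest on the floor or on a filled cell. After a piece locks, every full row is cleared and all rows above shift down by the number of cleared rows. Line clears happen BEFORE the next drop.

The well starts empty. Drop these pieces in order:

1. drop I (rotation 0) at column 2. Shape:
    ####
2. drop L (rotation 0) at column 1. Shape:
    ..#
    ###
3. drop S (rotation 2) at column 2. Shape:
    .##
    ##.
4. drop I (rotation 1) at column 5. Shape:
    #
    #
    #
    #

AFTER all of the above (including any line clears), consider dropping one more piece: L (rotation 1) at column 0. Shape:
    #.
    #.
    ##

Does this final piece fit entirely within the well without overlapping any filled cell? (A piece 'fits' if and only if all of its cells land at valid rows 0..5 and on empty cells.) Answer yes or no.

Drop 1: I rot0 at col 2 lands with bottom-row=0; cleared 0 line(s) (total 0); column heights now [0 0 1 1 1 1], max=1
Drop 2: L rot0 at col 1 lands with bottom-row=1; cleared 0 line(s) (total 0); column heights now [0 2 2 3 1 1], max=3
Drop 3: S rot2 at col 2 lands with bottom-row=3; cleared 0 line(s) (total 0); column heights now [0 2 4 5 5 1], max=5
Drop 4: I rot1 at col 5 lands with bottom-row=1; cleared 0 line(s) (total 0); column heights now [0 2 4 5 5 5], max=5
Test piece L rot1 at col 0 (width 2): heights before test = [0 2 4 5 5 5]; fits = True

Answer: yes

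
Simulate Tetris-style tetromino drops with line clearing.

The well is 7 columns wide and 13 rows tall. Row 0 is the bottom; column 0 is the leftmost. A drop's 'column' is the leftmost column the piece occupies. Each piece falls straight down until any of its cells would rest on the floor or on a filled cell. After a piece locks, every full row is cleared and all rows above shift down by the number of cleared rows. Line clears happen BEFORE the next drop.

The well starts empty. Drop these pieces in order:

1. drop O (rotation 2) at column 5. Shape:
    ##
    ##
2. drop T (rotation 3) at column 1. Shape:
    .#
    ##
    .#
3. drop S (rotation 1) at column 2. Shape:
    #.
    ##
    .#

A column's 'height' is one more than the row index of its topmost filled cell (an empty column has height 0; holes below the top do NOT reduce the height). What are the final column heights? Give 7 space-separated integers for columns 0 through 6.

Drop 1: O rot2 at col 5 lands with bottom-row=0; cleared 0 line(s) (total 0); column heights now [0 0 0 0 0 2 2], max=2
Drop 2: T rot3 at col 1 lands with bottom-row=0; cleared 0 line(s) (total 0); column heights now [0 2 3 0 0 2 2], max=3
Drop 3: S rot1 at col 2 lands with bottom-row=2; cleared 0 line(s) (total 0); column heights now [0 2 5 4 0 2 2], max=5

Answer: 0 2 5 4 0 2 2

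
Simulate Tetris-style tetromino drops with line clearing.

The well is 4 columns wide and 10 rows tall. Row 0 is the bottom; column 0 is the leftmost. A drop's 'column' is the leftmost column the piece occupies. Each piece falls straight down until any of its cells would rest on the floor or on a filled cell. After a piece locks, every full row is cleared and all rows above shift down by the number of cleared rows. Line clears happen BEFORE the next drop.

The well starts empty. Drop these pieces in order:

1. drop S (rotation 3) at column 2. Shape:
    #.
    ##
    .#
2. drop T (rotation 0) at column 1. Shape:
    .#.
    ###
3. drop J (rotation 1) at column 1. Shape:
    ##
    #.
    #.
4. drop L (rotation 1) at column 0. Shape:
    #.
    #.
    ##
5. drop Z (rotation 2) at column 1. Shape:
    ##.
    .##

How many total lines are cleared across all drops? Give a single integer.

Drop 1: S rot3 at col 2 lands with bottom-row=0; cleared 0 line(s) (total 0); column heights now [0 0 3 2], max=3
Drop 2: T rot0 at col 1 lands with bottom-row=3; cleared 0 line(s) (total 0); column heights now [0 4 5 4], max=5
Drop 3: J rot1 at col 1 lands with bottom-row=4; cleared 0 line(s) (total 0); column heights now [0 7 7 4], max=7
Drop 4: L rot1 at col 0 lands with bottom-row=7; cleared 0 line(s) (total 0); column heights now [10 8 7 4], max=10
Drop 5: Z rot2 at col 1 lands with bottom-row=7; cleared 1 line(s) (total 1); column heights now [9 8 8 4], max=9

Answer: 1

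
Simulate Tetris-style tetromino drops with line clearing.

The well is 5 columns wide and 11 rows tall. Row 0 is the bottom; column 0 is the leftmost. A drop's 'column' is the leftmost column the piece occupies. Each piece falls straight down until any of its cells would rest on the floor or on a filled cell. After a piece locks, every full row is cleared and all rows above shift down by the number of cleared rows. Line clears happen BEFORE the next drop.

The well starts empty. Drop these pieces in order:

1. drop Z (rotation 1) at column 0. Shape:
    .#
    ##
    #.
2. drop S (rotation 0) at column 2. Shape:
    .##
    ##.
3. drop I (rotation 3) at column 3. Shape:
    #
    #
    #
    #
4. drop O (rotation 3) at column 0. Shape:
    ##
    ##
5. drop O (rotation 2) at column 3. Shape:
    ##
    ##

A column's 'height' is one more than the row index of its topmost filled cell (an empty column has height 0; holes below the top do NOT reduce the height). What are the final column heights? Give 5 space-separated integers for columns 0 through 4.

Answer: 5 5 1 8 8

Derivation:
Drop 1: Z rot1 at col 0 lands with bottom-row=0; cleared 0 line(s) (total 0); column heights now [2 3 0 0 0], max=3
Drop 2: S rot0 at col 2 lands with bottom-row=0; cleared 0 line(s) (total 0); column heights now [2 3 1 2 2], max=3
Drop 3: I rot3 at col 3 lands with bottom-row=2; cleared 0 line(s) (total 0); column heights now [2 3 1 6 2], max=6
Drop 4: O rot3 at col 0 lands with bottom-row=3; cleared 0 line(s) (total 0); column heights now [5 5 1 6 2], max=6
Drop 5: O rot2 at col 3 lands with bottom-row=6; cleared 0 line(s) (total 0); column heights now [5 5 1 8 8], max=8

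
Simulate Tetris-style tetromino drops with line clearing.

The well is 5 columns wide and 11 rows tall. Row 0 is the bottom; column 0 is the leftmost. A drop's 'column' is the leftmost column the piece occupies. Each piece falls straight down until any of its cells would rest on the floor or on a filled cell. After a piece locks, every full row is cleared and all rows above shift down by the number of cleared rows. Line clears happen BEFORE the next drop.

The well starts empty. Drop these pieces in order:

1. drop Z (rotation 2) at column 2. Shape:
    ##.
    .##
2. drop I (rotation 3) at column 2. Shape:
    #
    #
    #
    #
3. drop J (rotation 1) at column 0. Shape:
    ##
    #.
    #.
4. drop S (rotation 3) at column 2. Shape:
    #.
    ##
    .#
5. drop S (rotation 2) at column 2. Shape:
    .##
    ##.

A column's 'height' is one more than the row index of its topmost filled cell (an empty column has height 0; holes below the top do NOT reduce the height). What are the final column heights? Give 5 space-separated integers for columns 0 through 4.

Answer: 3 3 9 10 10

Derivation:
Drop 1: Z rot2 at col 2 lands with bottom-row=0; cleared 0 line(s) (total 0); column heights now [0 0 2 2 1], max=2
Drop 2: I rot3 at col 2 lands with bottom-row=2; cleared 0 line(s) (total 0); column heights now [0 0 6 2 1], max=6
Drop 3: J rot1 at col 0 lands with bottom-row=0; cleared 0 line(s) (total 0); column heights now [3 3 6 2 1], max=6
Drop 4: S rot3 at col 2 lands with bottom-row=5; cleared 0 line(s) (total 0); column heights now [3 3 8 7 1], max=8
Drop 5: S rot2 at col 2 lands with bottom-row=8; cleared 0 line(s) (total 0); column heights now [3 3 9 10 10], max=10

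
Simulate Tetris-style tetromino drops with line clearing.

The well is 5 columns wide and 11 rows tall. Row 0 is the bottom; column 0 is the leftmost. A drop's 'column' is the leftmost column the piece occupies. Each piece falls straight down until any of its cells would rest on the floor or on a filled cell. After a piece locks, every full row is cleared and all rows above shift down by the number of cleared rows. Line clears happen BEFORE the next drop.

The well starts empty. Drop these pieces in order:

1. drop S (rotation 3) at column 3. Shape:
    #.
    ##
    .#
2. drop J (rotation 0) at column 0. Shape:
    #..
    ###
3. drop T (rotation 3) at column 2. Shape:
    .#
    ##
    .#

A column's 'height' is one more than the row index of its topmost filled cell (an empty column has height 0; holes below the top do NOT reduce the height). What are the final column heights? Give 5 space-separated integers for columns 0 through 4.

Drop 1: S rot3 at col 3 lands with bottom-row=0; cleared 0 line(s) (total 0); column heights now [0 0 0 3 2], max=3
Drop 2: J rot0 at col 0 lands with bottom-row=0; cleared 0 line(s) (total 0); column heights now [2 1 1 3 2], max=3
Drop 3: T rot3 at col 2 lands with bottom-row=3; cleared 0 line(s) (total 0); column heights now [2 1 5 6 2], max=6

Answer: 2 1 5 6 2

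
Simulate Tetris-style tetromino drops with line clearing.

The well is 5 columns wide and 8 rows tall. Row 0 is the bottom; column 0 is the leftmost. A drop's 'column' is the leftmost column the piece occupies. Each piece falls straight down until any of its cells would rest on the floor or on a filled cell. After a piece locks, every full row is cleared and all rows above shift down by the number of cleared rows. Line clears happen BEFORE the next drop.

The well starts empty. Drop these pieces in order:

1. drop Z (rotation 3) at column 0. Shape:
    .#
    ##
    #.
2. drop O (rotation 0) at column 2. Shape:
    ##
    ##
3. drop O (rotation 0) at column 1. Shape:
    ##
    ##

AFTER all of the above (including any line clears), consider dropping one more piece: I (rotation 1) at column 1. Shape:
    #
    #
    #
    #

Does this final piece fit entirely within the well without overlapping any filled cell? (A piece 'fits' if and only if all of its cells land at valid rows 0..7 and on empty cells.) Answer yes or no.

Answer: no

Derivation:
Drop 1: Z rot3 at col 0 lands with bottom-row=0; cleared 0 line(s) (total 0); column heights now [2 3 0 0 0], max=3
Drop 2: O rot0 at col 2 lands with bottom-row=0; cleared 0 line(s) (total 0); column heights now [2 3 2 2 0], max=3
Drop 3: O rot0 at col 1 lands with bottom-row=3; cleared 0 line(s) (total 0); column heights now [2 5 5 2 0], max=5
Test piece I rot1 at col 1 (width 1): heights before test = [2 5 5 2 0]; fits = False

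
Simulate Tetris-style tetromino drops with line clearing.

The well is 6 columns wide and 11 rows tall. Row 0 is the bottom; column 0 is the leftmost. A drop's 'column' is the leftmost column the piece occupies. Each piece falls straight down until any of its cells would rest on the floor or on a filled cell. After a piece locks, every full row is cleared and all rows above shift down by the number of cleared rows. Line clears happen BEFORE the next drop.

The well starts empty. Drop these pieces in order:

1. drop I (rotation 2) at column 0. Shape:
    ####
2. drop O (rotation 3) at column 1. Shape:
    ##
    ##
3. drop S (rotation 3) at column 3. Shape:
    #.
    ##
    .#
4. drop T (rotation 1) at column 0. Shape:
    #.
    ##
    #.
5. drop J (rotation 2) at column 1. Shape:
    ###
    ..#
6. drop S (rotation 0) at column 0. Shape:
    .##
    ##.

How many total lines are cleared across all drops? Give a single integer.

Answer: 0

Derivation:
Drop 1: I rot2 at col 0 lands with bottom-row=0; cleared 0 line(s) (total 0); column heights now [1 1 1 1 0 0], max=1
Drop 2: O rot3 at col 1 lands with bottom-row=1; cleared 0 line(s) (total 0); column heights now [1 3 3 1 0 0], max=3
Drop 3: S rot3 at col 3 lands with bottom-row=0; cleared 0 line(s) (total 0); column heights now [1 3 3 3 2 0], max=3
Drop 4: T rot1 at col 0 lands with bottom-row=2; cleared 0 line(s) (total 0); column heights now [5 4 3 3 2 0], max=5
Drop 5: J rot2 at col 1 lands with bottom-row=3; cleared 0 line(s) (total 0); column heights now [5 5 5 5 2 0], max=5
Drop 6: S rot0 at col 0 lands with bottom-row=5; cleared 0 line(s) (total 0); column heights now [6 7 7 5 2 0], max=7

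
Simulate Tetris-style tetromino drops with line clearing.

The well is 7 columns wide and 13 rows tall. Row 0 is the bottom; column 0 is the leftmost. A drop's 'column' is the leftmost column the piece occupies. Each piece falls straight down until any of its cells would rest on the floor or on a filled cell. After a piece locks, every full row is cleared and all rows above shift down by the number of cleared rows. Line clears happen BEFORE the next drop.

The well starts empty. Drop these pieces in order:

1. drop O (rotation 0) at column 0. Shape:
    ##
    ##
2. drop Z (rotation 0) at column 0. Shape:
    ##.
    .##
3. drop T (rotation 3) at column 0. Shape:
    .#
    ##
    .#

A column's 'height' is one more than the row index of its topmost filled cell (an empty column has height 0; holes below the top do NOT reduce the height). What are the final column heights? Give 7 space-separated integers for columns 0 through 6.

Drop 1: O rot0 at col 0 lands with bottom-row=0; cleared 0 line(s) (total 0); column heights now [2 2 0 0 0 0 0], max=2
Drop 2: Z rot0 at col 0 lands with bottom-row=2; cleared 0 line(s) (total 0); column heights now [4 4 3 0 0 0 0], max=4
Drop 3: T rot3 at col 0 lands with bottom-row=4; cleared 0 line(s) (total 0); column heights now [6 7 3 0 0 0 0], max=7

Answer: 6 7 3 0 0 0 0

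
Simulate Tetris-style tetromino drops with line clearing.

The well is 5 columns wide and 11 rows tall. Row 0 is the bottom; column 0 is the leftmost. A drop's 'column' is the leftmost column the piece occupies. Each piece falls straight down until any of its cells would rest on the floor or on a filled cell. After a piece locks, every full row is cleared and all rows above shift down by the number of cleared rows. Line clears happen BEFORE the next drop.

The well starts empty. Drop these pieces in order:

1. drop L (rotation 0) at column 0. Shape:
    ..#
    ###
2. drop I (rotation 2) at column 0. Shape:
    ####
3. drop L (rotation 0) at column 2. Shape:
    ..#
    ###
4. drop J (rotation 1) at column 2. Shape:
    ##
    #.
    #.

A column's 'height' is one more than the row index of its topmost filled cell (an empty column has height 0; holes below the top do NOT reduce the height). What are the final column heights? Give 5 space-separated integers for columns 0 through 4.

Drop 1: L rot0 at col 0 lands with bottom-row=0; cleared 0 line(s) (total 0); column heights now [1 1 2 0 0], max=2
Drop 2: I rot2 at col 0 lands with bottom-row=2; cleared 0 line(s) (total 0); column heights now [3 3 3 3 0], max=3
Drop 3: L rot0 at col 2 lands with bottom-row=3; cleared 0 line(s) (total 0); column heights now [3 3 4 4 5], max=5
Drop 4: J rot1 at col 2 lands with bottom-row=4; cleared 0 line(s) (total 0); column heights now [3 3 7 7 5], max=7

Answer: 3 3 7 7 5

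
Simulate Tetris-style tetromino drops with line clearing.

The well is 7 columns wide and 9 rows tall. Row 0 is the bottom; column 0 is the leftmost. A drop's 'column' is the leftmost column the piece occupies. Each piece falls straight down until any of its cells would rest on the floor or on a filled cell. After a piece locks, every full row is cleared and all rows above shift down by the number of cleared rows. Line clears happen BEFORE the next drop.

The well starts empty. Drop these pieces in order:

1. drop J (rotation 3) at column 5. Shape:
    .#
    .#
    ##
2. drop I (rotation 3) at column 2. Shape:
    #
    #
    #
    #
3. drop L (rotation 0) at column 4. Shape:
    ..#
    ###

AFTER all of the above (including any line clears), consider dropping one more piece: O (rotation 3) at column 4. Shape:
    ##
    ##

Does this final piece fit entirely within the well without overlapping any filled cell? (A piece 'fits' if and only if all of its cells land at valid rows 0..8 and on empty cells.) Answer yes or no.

Answer: yes

Derivation:
Drop 1: J rot3 at col 5 lands with bottom-row=0; cleared 0 line(s) (total 0); column heights now [0 0 0 0 0 1 3], max=3
Drop 2: I rot3 at col 2 lands with bottom-row=0; cleared 0 line(s) (total 0); column heights now [0 0 4 0 0 1 3], max=4
Drop 3: L rot0 at col 4 lands with bottom-row=3; cleared 0 line(s) (total 0); column heights now [0 0 4 0 4 4 5], max=5
Test piece O rot3 at col 4 (width 2): heights before test = [0 0 4 0 4 4 5]; fits = True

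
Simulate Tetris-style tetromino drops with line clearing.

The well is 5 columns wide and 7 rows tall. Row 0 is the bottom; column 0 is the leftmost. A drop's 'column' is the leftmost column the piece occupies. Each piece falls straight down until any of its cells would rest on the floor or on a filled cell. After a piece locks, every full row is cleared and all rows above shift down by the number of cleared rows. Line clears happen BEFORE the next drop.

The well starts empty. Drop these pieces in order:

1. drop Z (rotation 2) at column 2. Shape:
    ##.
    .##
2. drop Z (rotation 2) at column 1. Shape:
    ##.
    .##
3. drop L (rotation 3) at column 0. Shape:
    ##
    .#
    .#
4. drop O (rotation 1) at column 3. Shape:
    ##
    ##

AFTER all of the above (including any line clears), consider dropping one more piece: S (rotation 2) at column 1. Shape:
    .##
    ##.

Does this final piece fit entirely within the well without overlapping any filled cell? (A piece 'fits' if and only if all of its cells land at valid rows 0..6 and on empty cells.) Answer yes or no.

Answer: no

Derivation:
Drop 1: Z rot2 at col 2 lands with bottom-row=0; cleared 0 line(s) (total 0); column heights now [0 0 2 2 1], max=2
Drop 2: Z rot2 at col 1 lands with bottom-row=2; cleared 0 line(s) (total 0); column heights now [0 4 4 3 1], max=4
Drop 3: L rot3 at col 0 lands with bottom-row=4; cleared 0 line(s) (total 0); column heights now [7 7 4 3 1], max=7
Drop 4: O rot1 at col 3 lands with bottom-row=3; cleared 0 line(s) (total 0); column heights now [7 7 4 5 5], max=7
Test piece S rot2 at col 1 (width 3): heights before test = [7 7 4 5 5]; fits = False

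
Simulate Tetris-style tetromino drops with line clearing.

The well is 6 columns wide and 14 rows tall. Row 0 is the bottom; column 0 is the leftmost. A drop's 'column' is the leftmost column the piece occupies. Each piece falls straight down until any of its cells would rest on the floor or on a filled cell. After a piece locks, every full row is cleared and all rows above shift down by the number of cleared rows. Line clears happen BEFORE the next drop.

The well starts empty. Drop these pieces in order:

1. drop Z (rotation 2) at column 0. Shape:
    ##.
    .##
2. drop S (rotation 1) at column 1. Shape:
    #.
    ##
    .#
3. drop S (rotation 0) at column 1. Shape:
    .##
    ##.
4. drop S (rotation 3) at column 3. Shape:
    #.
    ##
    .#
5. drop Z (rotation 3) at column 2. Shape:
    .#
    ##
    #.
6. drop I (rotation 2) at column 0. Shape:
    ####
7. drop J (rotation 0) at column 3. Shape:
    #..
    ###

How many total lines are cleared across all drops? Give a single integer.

Drop 1: Z rot2 at col 0 lands with bottom-row=0; cleared 0 line(s) (total 0); column heights now [2 2 1 0 0 0], max=2
Drop 2: S rot1 at col 1 lands with bottom-row=1; cleared 0 line(s) (total 0); column heights now [2 4 3 0 0 0], max=4
Drop 3: S rot0 at col 1 lands with bottom-row=4; cleared 0 line(s) (total 0); column heights now [2 5 6 6 0 0], max=6
Drop 4: S rot3 at col 3 lands with bottom-row=5; cleared 0 line(s) (total 0); column heights now [2 5 6 8 7 0], max=8
Drop 5: Z rot3 at col 2 lands with bottom-row=7; cleared 0 line(s) (total 0); column heights now [2 5 9 10 7 0], max=10
Drop 6: I rot2 at col 0 lands with bottom-row=10; cleared 0 line(s) (total 0); column heights now [11 11 11 11 7 0], max=11
Drop 7: J rot0 at col 3 lands with bottom-row=11; cleared 0 line(s) (total 0); column heights now [11 11 11 13 12 12], max=13

Answer: 0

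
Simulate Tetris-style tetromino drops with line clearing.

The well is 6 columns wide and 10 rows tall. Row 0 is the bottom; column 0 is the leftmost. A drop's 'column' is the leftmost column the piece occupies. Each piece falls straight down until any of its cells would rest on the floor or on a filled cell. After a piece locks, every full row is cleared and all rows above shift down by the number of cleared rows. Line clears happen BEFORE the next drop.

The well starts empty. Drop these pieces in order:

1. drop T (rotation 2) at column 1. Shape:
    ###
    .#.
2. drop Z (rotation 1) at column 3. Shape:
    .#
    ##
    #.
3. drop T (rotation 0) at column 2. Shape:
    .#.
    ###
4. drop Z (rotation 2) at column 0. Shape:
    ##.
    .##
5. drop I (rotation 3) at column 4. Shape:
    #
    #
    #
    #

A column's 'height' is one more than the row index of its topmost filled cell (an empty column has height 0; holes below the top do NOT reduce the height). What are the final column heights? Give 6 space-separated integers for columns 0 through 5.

Answer: 8 8 7 7 10 0

Derivation:
Drop 1: T rot2 at col 1 lands with bottom-row=0; cleared 0 line(s) (total 0); column heights now [0 2 2 2 0 0], max=2
Drop 2: Z rot1 at col 3 lands with bottom-row=2; cleared 0 line(s) (total 0); column heights now [0 2 2 4 5 0], max=5
Drop 3: T rot0 at col 2 lands with bottom-row=5; cleared 0 line(s) (total 0); column heights now [0 2 6 7 6 0], max=7
Drop 4: Z rot2 at col 0 lands with bottom-row=6; cleared 0 line(s) (total 0); column heights now [8 8 7 7 6 0], max=8
Drop 5: I rot3 at col 4 lands with bottom-row=6; cleared 0 line(s) (total 0); column heights now [8 8 7 7 10 0], max=10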